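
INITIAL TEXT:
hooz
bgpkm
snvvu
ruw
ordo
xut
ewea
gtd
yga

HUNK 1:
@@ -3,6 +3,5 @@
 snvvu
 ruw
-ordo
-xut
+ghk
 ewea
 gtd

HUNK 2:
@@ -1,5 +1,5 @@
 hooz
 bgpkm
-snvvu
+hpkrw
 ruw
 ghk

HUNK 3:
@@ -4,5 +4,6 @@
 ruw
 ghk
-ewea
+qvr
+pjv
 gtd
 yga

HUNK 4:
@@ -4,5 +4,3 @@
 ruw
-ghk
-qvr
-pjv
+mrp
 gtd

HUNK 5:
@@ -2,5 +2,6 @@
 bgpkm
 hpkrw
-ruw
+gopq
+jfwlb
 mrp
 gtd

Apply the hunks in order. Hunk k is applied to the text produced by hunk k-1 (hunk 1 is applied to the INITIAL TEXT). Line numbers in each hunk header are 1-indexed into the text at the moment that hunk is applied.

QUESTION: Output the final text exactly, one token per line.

Answer: hooz
bgpkm
hpkrw
gopq
jfwlb
mrp
gtd
yga

Derivation:
Hunk 1: at line 3 remove [ordo,xut] add [ghk] -> 8 lines: hooz bgpkm snvvu ruw ghk ewea gtd yga
Hunk 2: at line 1 remove [snvvu] add [hpkrw] -> 8 lines: hooz bgpkm hpkrw ruw ghk ewea gtd yga
Hunk 3: at line 4 remove [ewea] add [qvr,pjv] -> 9 lines: hooz bgpkm hpkrw ruw ghk qvr pjv gtd yga
Hunk 4: at line 4 remove [ghk,qvr,pjv] add [mrp] -> 7 lines: hooz bgpkm hpkrw ruw mrp gtd yga
Hunk 5: at line 2 remove [ruw] add [gopq,jfwlb] -> 8 lines: hooz bgpkm hpkrw gopq jfwlb mrp gtd yga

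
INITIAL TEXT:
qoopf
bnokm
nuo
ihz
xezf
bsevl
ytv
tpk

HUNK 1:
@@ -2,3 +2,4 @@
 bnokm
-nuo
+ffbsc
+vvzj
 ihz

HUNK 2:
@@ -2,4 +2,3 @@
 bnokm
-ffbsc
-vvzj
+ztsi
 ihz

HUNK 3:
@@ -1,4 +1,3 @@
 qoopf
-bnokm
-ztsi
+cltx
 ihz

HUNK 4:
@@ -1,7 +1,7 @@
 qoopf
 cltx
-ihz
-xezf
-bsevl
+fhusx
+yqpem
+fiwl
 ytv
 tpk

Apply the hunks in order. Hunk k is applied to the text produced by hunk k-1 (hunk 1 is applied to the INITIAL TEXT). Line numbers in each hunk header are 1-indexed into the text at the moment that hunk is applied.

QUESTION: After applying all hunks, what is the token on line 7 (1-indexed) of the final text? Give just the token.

Answer: tpk

Derivation:
Hunk 1: at line 2 remove [nuo] add [ffbsc,vvzj] -> 9 lines: qoopf bnokm ffbsc vvzj ihz xezf bsevl ytv tpk
Hunk 2: at line 2 remove [ffbsc,vvzj] add [ztsi] -> 8 lines: qoopf bnokm ztsi ihz xezf bsevl ytv tpk
Hunk 3: at line 1 remove [bnokm,ztsi] add [cltx] -> 7 lines: qoopf cltx ihz xezf bsevl ytv tpk
Hunk 4: at line 1 remove [ihz,xezf,bsevl] add [fhusx,yqpem,fiwl] -> 7 lines: qoopf cltx fhusx yqpem fiwl ytv tpk
Final line 7: tpk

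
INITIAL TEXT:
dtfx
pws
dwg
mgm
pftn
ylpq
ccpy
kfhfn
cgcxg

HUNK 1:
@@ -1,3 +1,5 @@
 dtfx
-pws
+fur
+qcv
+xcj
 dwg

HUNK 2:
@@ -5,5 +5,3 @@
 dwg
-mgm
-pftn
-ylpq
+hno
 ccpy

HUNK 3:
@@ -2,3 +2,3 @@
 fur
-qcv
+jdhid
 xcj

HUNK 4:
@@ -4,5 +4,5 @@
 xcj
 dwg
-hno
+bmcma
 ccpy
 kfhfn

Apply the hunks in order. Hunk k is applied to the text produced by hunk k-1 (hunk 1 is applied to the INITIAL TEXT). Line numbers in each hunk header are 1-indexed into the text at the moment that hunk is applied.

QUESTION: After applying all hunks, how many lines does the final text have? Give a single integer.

Answer: 9

Derivation:
Hunk 1: at line 1 remove [pws] add [fur,qcv,xcj] -> 11 lines: dtfx fur qcv xcj dwg mgm pftn ylpq ccpy kfhfn cgcxg
Hunk 2: at line 5 remove [mgm,pftn,ylpq] add [hno] -> 9 lines: dtfx fur qcv xcj dwg hno ccpy kfhfn cgcxg
Hunk 3: at line 2 remove [qcv] add [jdhid] -> 9 lines: dtfx fur jdhid xcj dwg hno ccpy kfhfn cgcxg
Hunk 4: at line 4 remove [hno] add [bmcma] -> 9 lines: dtfx fur jdhid xcj dwg bmcma ccpy kfhfn cgcxg
Final line count: 9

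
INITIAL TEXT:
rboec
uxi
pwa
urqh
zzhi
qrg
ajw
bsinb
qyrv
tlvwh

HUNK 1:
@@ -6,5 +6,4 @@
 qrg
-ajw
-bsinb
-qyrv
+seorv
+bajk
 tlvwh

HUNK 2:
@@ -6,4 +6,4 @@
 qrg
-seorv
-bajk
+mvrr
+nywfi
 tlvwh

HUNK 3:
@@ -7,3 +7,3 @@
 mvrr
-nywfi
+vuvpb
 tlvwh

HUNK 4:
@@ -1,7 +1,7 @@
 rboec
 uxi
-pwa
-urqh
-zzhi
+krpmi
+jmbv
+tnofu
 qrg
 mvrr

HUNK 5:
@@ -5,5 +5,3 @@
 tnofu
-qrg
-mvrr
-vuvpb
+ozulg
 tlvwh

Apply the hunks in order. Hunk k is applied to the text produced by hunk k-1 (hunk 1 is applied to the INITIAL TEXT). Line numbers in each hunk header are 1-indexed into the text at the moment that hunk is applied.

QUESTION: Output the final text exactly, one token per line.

Hunk 1: at line 6 remove [ajw,bsinb,qyrv] add [seorv,bajk] -> 9 lines: rboec uxi pwa urqh zzhi qrg seorv bajk tlvwh
Hunk 2: at line 6 remove [seorv,bajk] add [mvrr,nywfi] -> 9 lines: rboec uxi pwa urqh zzhi qrg mvrr nywfi tlvwh
Hunk 3: at line 7 remove [nywfi] add [vuvpb] -> 9 lines: rboec uxi pwa urqh zzhi qrg mvrr vuvpb tlvwh
Hunk 4: at line 1 remove [pwa,urqh,zzhi] add [krpmi,jmbv,tnofu] -> 9 lines: rboec uxi krpmi jmbv tnofu qrg mvrr vuvpb tlvwh
Hunk 5: at line 5 remove [qrg,mvrr,vuvpb] add [ozulg] -> 7 lines: rboec uxi krpmi jmbv tnofu ozulg tlvwh

Answer: rboec
uxi
krpmi
jmbv
tnofu
ozulg
tlvwh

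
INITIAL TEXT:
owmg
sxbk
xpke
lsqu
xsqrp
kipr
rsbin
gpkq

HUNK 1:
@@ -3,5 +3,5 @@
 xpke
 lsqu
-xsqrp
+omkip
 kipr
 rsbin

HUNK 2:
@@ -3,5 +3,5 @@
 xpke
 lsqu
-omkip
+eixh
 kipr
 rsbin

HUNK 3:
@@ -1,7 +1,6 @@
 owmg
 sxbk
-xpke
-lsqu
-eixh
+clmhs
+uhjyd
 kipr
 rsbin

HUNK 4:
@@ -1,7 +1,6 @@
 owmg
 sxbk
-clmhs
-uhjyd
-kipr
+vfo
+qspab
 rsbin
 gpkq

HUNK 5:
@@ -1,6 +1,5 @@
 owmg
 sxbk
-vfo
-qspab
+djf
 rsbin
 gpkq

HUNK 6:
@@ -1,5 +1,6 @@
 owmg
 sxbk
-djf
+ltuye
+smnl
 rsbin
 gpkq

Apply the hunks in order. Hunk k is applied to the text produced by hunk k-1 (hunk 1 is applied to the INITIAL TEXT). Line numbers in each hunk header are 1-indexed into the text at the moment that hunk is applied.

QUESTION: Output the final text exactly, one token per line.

Answer: owmg
sxbk
ltuye
smnl
rsbin
gpkq

Derivation:
Hunk 1: at line 3 remove [xsqrp] add [omkip] -> 8 lines: owmg sxbk xpke lsqu omkip kipr rsbin gpkq
Hunk 2: at line 3 remove [omkip] add [eixh] -> 8 lines: owmg sxbk xpke lsqu eixh kipr rsbin gpkq
Hunk 3: at line 1 remove [xpke,lsqu,eixh] add [clmhs,uhjyd] -> 7 lines: owmg sxbk clmhs uhjyd kipr rsbin gpkq
Hunk 4: at line 1 remove [clmhs,uhjyd,kipr] add [vfo,qspab] -> 6 lines: owmg sxbk vfo qspab rsbin gpkq
Hunk 5: at line 1 remove [vfo,qspab] add [djf] -> 5 lines: owmg sxbk djf rsbin gpkq
Hunk 6: at line 1 remove [djf] add [ltuye,smnl] -> 6 lines: owmg sxbk ltuye smnl rsbin gpkq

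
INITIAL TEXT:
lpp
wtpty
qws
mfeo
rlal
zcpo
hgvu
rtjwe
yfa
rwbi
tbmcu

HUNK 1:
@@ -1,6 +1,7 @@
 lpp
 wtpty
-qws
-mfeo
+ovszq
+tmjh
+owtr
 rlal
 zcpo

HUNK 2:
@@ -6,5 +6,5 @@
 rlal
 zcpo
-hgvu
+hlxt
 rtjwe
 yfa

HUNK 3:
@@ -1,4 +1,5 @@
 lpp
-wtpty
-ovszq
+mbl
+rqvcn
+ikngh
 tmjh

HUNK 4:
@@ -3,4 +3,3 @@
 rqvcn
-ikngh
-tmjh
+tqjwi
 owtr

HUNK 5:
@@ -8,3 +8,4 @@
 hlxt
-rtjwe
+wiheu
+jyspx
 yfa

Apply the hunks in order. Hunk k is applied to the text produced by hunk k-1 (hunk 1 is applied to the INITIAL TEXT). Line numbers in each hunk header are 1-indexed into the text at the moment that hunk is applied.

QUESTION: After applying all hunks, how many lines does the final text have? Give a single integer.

Answer: 13

Derivation:
Hunk 1: at line 1 remove [qws,mfeo] add [ovszq,tmjh,owtr] -> 12 lines: lpp wtpty ovszq tmjh owtr rlal zcpo hgvu rtjwe yfa rwbi tbmcu
Hunk 2: at line 6 remove [hgvu] add [hlxt] -> 12 lines: lpp wtpty ovszq tmjh owtr rlal zcpo hlxt rtjwe yfa rwbi tbmcu
Hunk 3: at line 1 remove [wtpty,ovszq] add [mbl,rqvcn,ikngh] -> 13 lines: lpp mbl rqvcn ikngh tmjh owtr rlal zcpo hlxt rtjwe yfa rwbi tbmcu
Hunk 4: at line 3 remove [ikngh,tmjh] add [tqjwi] -> 12 lines: lpp mbl rqvcn tqjwi owtr rlal zcpo hlxt rtjwe yfa rwbi tbmcu
Hunk 5: at line 8 remove [rtjwe] add [wiheu,jyspx] -> 13 lines: lpp mbl rqvcn tqjwi owtr rlal zcpo hlxt wiheu jyspx yfa rwbi tbmcu
Final line count: 13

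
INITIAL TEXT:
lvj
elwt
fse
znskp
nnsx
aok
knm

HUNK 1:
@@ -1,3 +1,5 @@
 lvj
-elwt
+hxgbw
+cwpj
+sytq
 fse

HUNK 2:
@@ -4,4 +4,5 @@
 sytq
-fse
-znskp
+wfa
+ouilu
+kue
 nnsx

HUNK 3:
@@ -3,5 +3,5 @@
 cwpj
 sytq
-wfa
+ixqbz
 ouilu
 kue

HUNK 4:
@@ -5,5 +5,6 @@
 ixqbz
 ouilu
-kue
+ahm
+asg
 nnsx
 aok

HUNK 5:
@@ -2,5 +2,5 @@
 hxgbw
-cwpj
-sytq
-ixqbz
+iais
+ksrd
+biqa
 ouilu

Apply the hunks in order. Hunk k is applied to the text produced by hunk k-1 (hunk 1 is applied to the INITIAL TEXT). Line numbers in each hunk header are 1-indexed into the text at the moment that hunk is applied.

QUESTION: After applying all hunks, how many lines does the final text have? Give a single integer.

Hunk 1: at line 1 remove [elwt] add [hxgbw,cwpj,sytq] -> 9 lines: lvj hxgbw cwpj sytq fse znskp nnsx aok knm
Hunk 2: at line 4 remove [fse,znskp] add [wfa,ouilu,kue] -> 10 lines: lvj hxgbw cwpj sytq wfa ouilu kue nnsx aok knm
Hunk 3: at line 3 remove [wfa] add [ixqbz] -> 10 lines: lvj hxgbw cwpj sytq ixqbz ouilu kue nnsx aok knm
Hunk 4: at line 5 remove [kue] add [ahm,asg] -> 11 lines: lvj hxgbw cwpj sytq ixqbz ouilu ahm asg nnsx aok knm
Hunk 5: at line 2 remove [cwpj,sytq,ixqbz] add [iais,ksrd,biqa] -> 11 lines: lvj hxgbw iais ksrd biqa ouilu ahm asg nnsx aok knm
Final line count: 11

Answer: 11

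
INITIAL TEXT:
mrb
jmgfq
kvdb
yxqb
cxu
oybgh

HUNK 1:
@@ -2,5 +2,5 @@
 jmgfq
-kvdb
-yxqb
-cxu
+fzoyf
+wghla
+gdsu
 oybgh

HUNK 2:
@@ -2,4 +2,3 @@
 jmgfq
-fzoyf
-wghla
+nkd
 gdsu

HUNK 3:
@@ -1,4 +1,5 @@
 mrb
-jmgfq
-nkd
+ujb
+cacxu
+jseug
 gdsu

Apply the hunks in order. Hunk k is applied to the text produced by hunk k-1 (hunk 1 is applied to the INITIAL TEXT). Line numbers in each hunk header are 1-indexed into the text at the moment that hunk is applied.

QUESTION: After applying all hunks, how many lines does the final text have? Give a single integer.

Answer: 6

Derivation:
Hunk 1: at line 2 remove [kvdb,yxqb,cxu] add [fzoyf,wghla,gdsu] -> 6 lines: mrb jmgfq fzoyf wghla gdsu oybgh
Hunk 2: at line 2 remove [fzoyf,wghla] add [nkd] -> 5 lines: mrb jmgfq nkd gdsu oybgh
Hunk 3: at line 1 remove [jmgfq,nkd] add [ujb,cacxu,jseug] -> 6 lines: mrb ujb cacxu jseug gdsu oybgh
Final line count: 6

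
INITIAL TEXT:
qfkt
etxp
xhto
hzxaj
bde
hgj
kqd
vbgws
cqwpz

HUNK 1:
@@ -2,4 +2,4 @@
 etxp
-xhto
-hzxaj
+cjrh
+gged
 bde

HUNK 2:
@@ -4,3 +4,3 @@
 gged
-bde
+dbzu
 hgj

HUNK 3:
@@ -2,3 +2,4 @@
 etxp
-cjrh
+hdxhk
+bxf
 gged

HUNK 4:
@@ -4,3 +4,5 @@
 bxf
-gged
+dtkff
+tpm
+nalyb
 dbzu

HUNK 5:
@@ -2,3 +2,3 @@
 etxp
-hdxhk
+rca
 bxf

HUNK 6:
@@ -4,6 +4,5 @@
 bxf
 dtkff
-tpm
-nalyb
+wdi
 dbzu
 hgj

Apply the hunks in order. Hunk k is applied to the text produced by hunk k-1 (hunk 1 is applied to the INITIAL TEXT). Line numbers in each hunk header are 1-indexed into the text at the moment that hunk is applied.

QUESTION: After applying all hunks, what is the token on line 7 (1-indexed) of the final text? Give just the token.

Answer: dbzu

Derivation:
Hunk 1: at line 2 remove [xhto,hzxaj] add [cjrh,gged] -> 9 lines: qfkt etxp cjrh gged bde hgj kqd vbgws cqwpz
Hunk 2: at line 4 remove [bde] add [dbzu] -> 9 lines: qfkt etxp cjrh gged dbzu hgj kqd vbgws cqwpz
Hunk 3: at line 2 remove [cjrh] add [hdxhk,bxf] -> 10 lines: qfkt etxp hdxhk bxf gged dbzu hgj kqd vbgws cqwpz
Hunk 4: at line 4 remove [gged] add [dtkff,tpm,nalyb] -> 12 lines: qfkt etxp hdxhk bxf dtkff tpm nalyb dbzu hgj kqd vbgws cqwpz
Hunk 5: at line 2 remove [hdxhk] add [rca] -> 12 lines: qfkt etxp rca bxf dtkff tpm nalyb dbzu hgj kqd vbgws cqwpz
Hunk 6: at line 4 remove [tpm,nalyb] add [wdi] -> 11 lines: qfkt etxp rca bxf dtkff wdi dbzu hgj kqd vbgws cqwpz
Final line 7: dbzu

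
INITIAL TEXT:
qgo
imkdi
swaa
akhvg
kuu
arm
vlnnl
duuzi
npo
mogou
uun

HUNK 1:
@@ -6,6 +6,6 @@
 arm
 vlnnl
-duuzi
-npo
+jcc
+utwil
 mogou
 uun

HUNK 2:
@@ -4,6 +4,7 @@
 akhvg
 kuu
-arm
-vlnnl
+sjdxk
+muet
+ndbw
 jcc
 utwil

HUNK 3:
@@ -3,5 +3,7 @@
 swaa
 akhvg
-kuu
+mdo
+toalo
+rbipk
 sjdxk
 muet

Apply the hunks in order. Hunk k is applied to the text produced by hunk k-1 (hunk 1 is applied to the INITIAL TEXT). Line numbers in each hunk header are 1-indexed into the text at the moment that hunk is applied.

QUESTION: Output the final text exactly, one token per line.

Hunk 1: at line 6 remove [duuzi,npo] add [jcc,utwil] -> 11 lines: qgo imkdi swaa akhvg kuu arm vlnnl jcc utwil mogou uun
Hunk 2: at line 4 remove [arm,vlnnl] add [sjdxk,muet,ndbw] -> 12 lines: qgo imkdi swaa akhvg kuu sjdxk muet ndbw jcc utwil mogou uun
Hunk 3: at line 3 remove [kuu] add [mdo,toalo,rbipk] -> 14 lines: qgo imkdi swaa akhvg mdo toalo rbipk sjdxk muet ndbw jcc utwil mogou uun

Answer: qgo
imkdi
swaa
akhvg
mdo
toalo
rbipk
sjdxk
muet
ndbw
jcc
utwil
mogou
uun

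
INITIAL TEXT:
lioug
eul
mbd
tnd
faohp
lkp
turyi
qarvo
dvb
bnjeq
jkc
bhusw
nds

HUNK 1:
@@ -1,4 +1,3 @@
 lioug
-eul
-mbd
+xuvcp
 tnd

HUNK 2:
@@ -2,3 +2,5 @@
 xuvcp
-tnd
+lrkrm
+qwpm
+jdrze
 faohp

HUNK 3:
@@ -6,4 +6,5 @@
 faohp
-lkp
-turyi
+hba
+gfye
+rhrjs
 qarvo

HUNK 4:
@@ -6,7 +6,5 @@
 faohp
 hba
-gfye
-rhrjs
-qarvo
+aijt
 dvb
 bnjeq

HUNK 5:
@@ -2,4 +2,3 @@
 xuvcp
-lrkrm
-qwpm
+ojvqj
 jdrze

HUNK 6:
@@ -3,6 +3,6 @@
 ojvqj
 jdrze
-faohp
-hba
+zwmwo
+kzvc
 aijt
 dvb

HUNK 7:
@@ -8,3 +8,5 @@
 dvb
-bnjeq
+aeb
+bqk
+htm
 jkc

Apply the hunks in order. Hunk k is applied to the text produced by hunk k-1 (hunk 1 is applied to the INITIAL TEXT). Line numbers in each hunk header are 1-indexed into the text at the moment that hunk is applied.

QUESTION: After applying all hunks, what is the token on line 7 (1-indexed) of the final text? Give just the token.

Answer: aijt

Derivation:
Hunk 1: at line 1 remove [eul,mbd] add [xuvcp] -> 12 lines: lioug xuvcp tnd faohp lkp turyi qarvo dvb bnjeq jkc bhusw nds
Hunk 2: at line 2 remove [tnd] add [lrkrm,qwpm,jdrze] -> 14 lines: lioug xuvcp lrkrm qwpm jdrze faohp lkp turyi qarvo dvb bnjeq jkc bhusw nds
Hunk 3: at line 6 remove [lkp,turyi] add [hba,gfye,rhrjs] -> 15 lines: lioug xuvcp lrkrm qwpm jdrze faohp hba gfye rhrjs qarvo dvb bnjeq jkc bhusw nds
Hunk 4: at line 6 remove [gfye,rhrjs,qarvo] add [aijt] -> 13 lines: lioug xuvcp lrkrm qwpm jdrze faohp hba aijt dvb bnjeq jkc bhusw nds
Hunk 5: at line 2 remove [lrkrm,qwpm] add [ojvqj] -> 12 lines: lioug xuvcp ojvqj jdrze faohp hba aijt dvb bnjeq jkc bhusw nds
Hunk 6: at line 3 remove [faohp,hba] add [zwmwo,kzvc] -> 12 lines: lioug xuvcp ojvqj jdrze zwmwo kzvc aijt dvb bnjeq jkc bhusw nds
Hunk 7: at line 8 remove [bnjeq] add [aeb,bqk,htm] -> 14 lines: lioug xuvcp ojvqj jdrze zwmwo kzvc aijt dvb aeb bqk htm jkc bhusw nds
Final line 7: aijt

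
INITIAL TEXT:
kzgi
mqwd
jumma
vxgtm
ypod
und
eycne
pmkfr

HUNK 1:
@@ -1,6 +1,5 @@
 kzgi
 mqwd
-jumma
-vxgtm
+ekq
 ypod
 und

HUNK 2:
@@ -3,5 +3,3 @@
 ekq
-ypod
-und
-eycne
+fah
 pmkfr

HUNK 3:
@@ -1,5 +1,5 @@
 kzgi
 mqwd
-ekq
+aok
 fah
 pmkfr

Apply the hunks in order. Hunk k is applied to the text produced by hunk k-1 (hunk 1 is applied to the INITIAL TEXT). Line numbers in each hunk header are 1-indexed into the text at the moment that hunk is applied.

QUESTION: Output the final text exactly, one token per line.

Answer: kzgi
mqwd
aok
fah
pmkfr

Derivation:
Hunk 1: at line 1 remove [jumma,vxgtm] add [ekq] -> 7 lines: kzgi mqwd ekq ypod und eycne pmkfr
Hunk 2: at line 3 remove [ypod,und,eycne] add [fah] -> 5 lines: kzgi mqwd ekq fah pmkfr
Hunk 3: at line 1 remove [ekq] add [aok] -> 5 lines: kzgi mqwd aok fah pmkfr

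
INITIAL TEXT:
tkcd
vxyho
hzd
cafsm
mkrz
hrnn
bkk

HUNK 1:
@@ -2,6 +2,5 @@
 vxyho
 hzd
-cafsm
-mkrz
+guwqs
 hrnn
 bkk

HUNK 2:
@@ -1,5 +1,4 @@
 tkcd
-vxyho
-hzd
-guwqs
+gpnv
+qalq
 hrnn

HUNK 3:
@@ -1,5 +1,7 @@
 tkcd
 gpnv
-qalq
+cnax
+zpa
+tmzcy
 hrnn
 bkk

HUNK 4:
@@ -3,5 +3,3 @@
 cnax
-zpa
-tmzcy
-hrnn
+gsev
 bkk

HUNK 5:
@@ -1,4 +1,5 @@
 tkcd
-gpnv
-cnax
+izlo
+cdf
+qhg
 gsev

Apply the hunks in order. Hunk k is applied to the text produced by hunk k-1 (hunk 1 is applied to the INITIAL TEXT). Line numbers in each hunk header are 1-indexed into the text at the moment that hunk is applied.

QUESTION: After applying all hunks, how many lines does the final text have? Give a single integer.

Hunk 1: at line 2 remove [cafsm,mkrz] add [guwqs] -> 6 lines: tkcd vxyho hzd guwqs hrnn bkk
Hunk 2: at line 1 remove [vxyho,hzd,guwqs] add [gpnv,qalq] -> 5 lines: tkcd gpnv qalq hrnn bkk
Hunk 3: at line 1 remove [qalq] add [cnax,zpa,tmzcy] -> 7 lines: tkcd gpnv cnax zpa tmzcy hrnn bkk
Hunk 4: at line 3 remove [zpa,tmzcy,hrnn] add [gsev] -> 5 lines: tkcd gpnv cnax gsev bkk
Hunk 5: at line 1 remove [gpnv,cnax] add [izlo,cdf,qhg] -> 6 lines: tkcd izlo cdf qhg gsev bkk
Final line count: 6

Answer: 6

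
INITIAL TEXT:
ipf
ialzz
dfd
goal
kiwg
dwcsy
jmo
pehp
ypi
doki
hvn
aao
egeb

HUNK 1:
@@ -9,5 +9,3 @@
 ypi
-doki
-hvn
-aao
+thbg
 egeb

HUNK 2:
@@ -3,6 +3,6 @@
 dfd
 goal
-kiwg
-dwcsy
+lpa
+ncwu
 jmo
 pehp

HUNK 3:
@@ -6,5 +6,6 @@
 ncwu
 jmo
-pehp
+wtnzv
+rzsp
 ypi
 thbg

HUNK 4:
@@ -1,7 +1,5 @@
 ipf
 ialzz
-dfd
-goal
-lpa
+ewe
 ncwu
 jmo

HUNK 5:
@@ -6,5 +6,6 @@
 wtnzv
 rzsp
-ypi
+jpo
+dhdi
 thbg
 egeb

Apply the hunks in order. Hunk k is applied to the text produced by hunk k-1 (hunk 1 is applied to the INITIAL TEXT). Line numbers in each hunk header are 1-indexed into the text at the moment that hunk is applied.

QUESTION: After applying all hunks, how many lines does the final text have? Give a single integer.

Answer: 11

Derivation:
Hunk 1: at line 9 remove [doki,hvn,aao] add [thbg] -> 11 lines: ipf ialzz dfd goal kiwg dwcsy jmo pehp ypi thbg egeb
Hunk 2: at line 3 remove [kiwg,dwcsy] add [lpa,ncwu] -> 11 lines: ipf ialzz dfd goal lpa ncwu jmo pehp ypi thbg egeb
Hunk 3: at line 6 remove [pehp] add [wtnzv,rzsp] -> 12 lines: ipf ialzz dfd goal lpa ncwu jmo wtnzv rzsp ypi thbg egeb
Hunk 4: at line 1 remove [dfd,goal,lpa] add [ewe] -> 10 lines: ipf ialzz ewe ncwu jmo wtnzv rzsp ypi thbg egeb
Hunk 5: at line 6 remove [ypi] add [jpo,dhdi] -> 11 lines: ipf ialzz ewe ncwu jmo wtnzv rzsp jpo dhdi thbg egeb
Final line count: 11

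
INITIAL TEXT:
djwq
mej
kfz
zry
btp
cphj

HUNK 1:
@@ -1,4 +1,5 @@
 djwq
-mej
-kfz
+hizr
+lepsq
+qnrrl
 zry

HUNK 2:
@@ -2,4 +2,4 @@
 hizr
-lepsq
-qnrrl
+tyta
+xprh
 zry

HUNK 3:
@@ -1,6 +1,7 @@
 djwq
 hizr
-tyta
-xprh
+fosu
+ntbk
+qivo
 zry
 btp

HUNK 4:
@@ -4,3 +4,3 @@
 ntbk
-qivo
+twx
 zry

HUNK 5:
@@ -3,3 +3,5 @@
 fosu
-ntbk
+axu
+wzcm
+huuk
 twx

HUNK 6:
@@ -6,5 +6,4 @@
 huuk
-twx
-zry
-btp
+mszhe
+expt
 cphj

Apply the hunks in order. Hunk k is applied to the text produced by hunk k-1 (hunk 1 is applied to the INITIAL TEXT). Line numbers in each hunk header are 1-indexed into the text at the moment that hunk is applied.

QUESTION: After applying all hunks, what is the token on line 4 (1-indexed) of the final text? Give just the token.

Answer: axu

Derivation:
Hunk 1: at line 1 remove [mej,kfz] add [hizr,lepsq,qnrrl] -> 7 lines: djwq hizr lepsq qnrrl zry btp cphj
Hunk 2: at line 2 remove [lepsq,qnrrl] add [tyta,xprh] -> 7 lines: djwq hizr tyta xprh zry btp cphj
Hunk 3: at line 1 remove [tyta,xprh] add [fosu,ntbk,qivo] -> 8 lines: djwq hizr fosu ntbk qivo zry btp cphj
Hunk 4: at line 4 remove [qivo] add [twx] -> 8 lines: djwq hizr fosu ntbk twx zry btp cphj
Hunk 5: at line 3 remove [ntbk] add [axu,wzcm,huuk] -> 10 lines: djwq hizr fosu axu wzcm huuk twx zry btp cphj
Hunk 6: at line 6 remove [twx,zry,btp] add [mszhe,expt] -> 9 lines: djwq hizr fosu axu wzcm huuk mszhe expt cphj
Final line 4: axu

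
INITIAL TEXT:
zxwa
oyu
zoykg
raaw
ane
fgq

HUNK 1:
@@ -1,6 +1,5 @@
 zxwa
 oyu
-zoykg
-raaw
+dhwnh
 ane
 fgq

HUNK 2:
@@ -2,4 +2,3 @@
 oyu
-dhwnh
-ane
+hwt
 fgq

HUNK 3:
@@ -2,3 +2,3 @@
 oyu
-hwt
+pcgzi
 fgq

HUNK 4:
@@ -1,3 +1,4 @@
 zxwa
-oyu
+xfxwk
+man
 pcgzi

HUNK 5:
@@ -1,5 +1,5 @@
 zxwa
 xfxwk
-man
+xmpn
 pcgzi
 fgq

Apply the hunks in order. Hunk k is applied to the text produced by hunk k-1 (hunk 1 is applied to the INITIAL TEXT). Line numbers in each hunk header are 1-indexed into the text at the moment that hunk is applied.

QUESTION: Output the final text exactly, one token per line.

Hunk 1: at line 1 remove [zoykg,raaw] add [dhwnh] -> 5 lines: zxwa oyu dhwnh ane fgq
Hunk 2: at line 2 remove [dhwnh,ane] add [hwt] -> 4 lines: zxwa oyu hwt fgq
Hunk 3: at line 2 remove [hwt] add [pcgzi] -> 4 lines: zxwa oyu pcgzi fgq
Hunk 4: at line 1 remove [oyu] add [xfxwk,man] -> 5 lines: zxwa xfxwk man pcgzi fgq
Hunk 5: at line 1 remove [man] add [xmpn] -> 5 lines: zxwa xfxwk xmpn pcgzi fgq

Answer: zxwa
xfxwk
xmpn
pcgzi
fgq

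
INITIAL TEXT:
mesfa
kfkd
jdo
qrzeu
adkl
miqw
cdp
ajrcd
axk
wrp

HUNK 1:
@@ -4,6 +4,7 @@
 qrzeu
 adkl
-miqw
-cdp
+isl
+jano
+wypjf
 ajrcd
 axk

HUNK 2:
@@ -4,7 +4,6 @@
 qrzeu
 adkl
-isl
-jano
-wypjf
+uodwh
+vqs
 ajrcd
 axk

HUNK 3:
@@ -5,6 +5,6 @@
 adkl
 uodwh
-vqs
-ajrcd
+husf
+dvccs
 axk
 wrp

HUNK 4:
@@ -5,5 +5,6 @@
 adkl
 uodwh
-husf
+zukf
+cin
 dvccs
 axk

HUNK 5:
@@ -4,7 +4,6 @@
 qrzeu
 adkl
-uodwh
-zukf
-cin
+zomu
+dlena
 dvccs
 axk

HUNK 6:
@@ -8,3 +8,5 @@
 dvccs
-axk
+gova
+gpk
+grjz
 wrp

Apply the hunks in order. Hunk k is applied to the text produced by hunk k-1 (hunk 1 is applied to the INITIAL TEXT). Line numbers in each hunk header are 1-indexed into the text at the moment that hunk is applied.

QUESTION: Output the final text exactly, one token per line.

Hunk 1: at line 4 remove [miqw,cdp] add [isl,jano,wypjf] -> 11 lines: mesfa kfkd jdo qrzeu adkl isl jano wypjf ajrcd axk wrp
Hunk 2: at line 4 remove [isl,jano,wypjf] add [uodwh,vqs] -> 10 lines: mesfa kfkd jdo qrzeu adkl uodwh vqs ajrcd axk wrp
Hunk 3: at line 5 remove [vqs,ajrcd] add [husf,dvccs] -> 10 lines: mesfa kfkd jdo qrzeu adkl uodwh husf dvccs axk wrp
Hunk 4: at line 5 remove [husf] add [zukf,cin] -> 11 lines: mesfa kfkd jdo qrzeu adkl uodwh zukf cin dvccs axk wrp
Hunk 5: at line 4 remove [uodwh,zukf,cin] add [zomu,dlena] -> 10 lines: mesfa kfkd jdo qrzeu adkl zomu dlena dvccs axk wrp
Hunk 6: at line 8 remove [axk] add [gova,gpk,grjz] -> 12 lines: mesfa kfkd jdo qrzeu adkl zomu dlena dvccs gova gpk grjz wrp

Answer: mesfa
kfkd
jdo
qrzeu
adkl
zomu
dlena
dvccs
gova
gpk
grjz
wrp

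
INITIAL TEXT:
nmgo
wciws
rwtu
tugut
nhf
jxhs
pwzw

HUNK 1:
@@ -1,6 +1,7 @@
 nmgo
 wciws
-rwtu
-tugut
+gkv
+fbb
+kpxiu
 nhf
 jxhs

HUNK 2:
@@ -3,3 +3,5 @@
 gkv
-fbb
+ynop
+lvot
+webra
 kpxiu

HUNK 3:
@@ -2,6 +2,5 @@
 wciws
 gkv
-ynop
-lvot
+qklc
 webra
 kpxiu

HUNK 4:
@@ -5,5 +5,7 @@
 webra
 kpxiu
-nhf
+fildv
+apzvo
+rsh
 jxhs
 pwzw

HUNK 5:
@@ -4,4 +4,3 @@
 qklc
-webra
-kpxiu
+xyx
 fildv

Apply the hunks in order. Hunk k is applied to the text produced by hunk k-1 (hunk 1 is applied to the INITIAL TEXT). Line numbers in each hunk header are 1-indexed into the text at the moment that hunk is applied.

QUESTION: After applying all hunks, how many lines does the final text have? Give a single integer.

Answer: 10

Derivation:
Hunk 1: at line 1 remove [rwtu,tugut] add [gkv,fbb,kpxiu] -> 8 lines: nmgo wciws gkv fbb kpxiu nhf jxhs pwzw
Hunk 2: at line 3 remove [fbb] add [ynop,lvot,webra] -> 10 lines: nmgo wciws gkv ynop lvot webra kpxiu nhf jxhs pwzw
Hunk 3: at line 2 remove [ynop,lvot] add [qklc] -> 9 lines: nmgo wciws gkv qklc webra kpxiu nhf jxhs pwzw
Hunk 4: at line 5 remove [nhf] add [fildv,apzvo,rsh] -> 11 lines: nmgo wciws gkv qklc webra kpxiu fildv apzvo rsh jxhs pwzw
Hunk 5: at line 4 remove [webra,kpxiu] add [xyx] -> 10 lines: nmgo wciws gkv qklc xyx fildv apzvo rsh jxhs pwzw
Final line count: 10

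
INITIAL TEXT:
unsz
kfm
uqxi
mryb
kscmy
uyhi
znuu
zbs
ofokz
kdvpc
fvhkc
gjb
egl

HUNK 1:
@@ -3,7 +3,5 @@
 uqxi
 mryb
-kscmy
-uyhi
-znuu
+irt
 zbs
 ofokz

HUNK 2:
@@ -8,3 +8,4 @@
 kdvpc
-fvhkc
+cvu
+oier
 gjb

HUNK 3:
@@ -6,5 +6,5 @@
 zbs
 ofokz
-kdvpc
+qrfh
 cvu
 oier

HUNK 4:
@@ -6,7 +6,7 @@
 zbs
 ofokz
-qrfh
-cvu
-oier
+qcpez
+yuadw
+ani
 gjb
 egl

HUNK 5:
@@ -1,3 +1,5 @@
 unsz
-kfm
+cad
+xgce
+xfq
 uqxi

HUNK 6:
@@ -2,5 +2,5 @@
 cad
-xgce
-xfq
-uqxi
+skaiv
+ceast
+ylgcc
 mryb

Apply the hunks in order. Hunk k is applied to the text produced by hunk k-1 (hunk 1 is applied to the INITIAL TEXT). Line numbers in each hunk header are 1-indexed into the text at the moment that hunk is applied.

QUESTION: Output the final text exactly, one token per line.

Hunk 1: at line 3 remove [kscmy,uyhi,znuu] add [irt] -> 11 lines: unsz kfm uqxi mryb irt zbs ofokz kdvpc fvhkc gjb egl
Hunk 2: at line 8 remove [fvhkc] add [cvu,oier] -> 12 lines: unsz kfm uqxi mryb irt zbs ofokz kdvpc cvu oier gjb egl
Hunk 3: at line 6 remove [kdvpc] add [qrfh] -> 12 lines: unsz kfm uqxi mryb irt zbs ofokz qrfh cvu oier gjb egl
Hunk 4: at line 6 remove [qrfh,cvu,oier] add [qcpez,yuadw,ani] -> 12 lines: unsz kfm uqxi mryb irt zbs ofokz qcpez yuadw ani gjb egl
Hunk 5: at line 1 remove [kfm] add [cad,xgce,xfq] -> 14 lines: unsz cad xgce xfq uqxi mryb irt zbs ofokz qcpez yuadw ani gjb egl
Hunk 6: at line 2 remove [xgce,xfq,uqxi] add [skaiv,ceast,ylgcc] -> 14 lines: unsz cad skaiv ceast ylgcc mryb irt zbs ofokz qcpez yuadw ani gjb egl

Answer: unsz
cad
skaiv
ceast
ylgcc
mryb
irt
zbs
ofokz
qcpez
yuadw
ani
gjb
egl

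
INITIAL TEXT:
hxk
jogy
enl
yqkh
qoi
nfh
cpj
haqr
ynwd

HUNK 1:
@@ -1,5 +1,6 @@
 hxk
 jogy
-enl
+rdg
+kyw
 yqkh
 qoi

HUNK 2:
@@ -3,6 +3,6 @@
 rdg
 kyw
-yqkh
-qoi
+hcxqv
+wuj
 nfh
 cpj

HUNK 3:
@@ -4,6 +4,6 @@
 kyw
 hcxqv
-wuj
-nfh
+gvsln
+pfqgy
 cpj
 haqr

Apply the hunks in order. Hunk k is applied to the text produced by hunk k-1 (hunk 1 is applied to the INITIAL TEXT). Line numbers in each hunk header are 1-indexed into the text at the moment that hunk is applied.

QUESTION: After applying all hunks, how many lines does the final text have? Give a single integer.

Answer: 10

Derivation:
Hunk 1: at line 1 remove [enl] add [rdg,kyw] -> 10 lines: hxk jogy rdg kyw yqkh qoi nfh cpj haqr ynwd
Hunk 2: at line 3 remove [yqkh,qoi] add [hcxqv,wuj] -> 10 lines: hxk jogy rdg kyw hcxqv wuj nfh cpj haqr ynwd
Hunk 3: at line 4 remove [wuj,nfh] add [gvsln,pfqgy] -> 10 lines: hxk jogy rdg kyw hcxqv gvsln pfqgy cpj haqr ynwd
Final line count: 10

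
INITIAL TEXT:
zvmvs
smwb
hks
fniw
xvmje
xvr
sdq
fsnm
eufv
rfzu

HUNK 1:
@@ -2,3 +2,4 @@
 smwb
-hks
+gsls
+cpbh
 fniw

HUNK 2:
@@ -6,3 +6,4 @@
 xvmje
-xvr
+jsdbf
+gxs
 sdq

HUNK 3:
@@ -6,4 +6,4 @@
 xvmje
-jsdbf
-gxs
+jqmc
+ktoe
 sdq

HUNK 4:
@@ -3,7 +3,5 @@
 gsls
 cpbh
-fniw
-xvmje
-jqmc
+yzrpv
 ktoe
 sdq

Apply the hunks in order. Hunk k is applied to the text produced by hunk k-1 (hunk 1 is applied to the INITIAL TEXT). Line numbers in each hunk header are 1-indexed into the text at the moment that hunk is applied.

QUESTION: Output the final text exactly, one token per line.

Answer: zvmvs
smwb
gsls
cpbh
yzrpv
ktoe
sdq
fsnm
eufv
rfzu

Derivation:
Hunk 1: at line 2 remove [hks] add [gsls,cpbh] -> 11 lines: zvmvs smwb gsls cpbh fniw xvmje xvr sdq fsnm eufv rfzu
Hunk 2: at line 6 remove [xvr] add [jsdbf,gxs] -> 12 lines: zvmvs smwb gsls cpbh fniw xvmje jsdbf gxs sdq fsnm eufv rfzu
Hunk 3: at line 6 remove [jsdbf,gxs] add [jqmc,ktoe] -> 12 lines: zvmvs smwb gsls cpbh fniw xvmje jqmc ktoe sdq fsnm eufv rfzu
Hunk 4: at line 3 remove [fniw,xvmje,jqmc] add [yzrpv] -> 10 lines: zvmvs smwb gsls cpbh yzrpv ktoe sdq fsnm eufv rfzu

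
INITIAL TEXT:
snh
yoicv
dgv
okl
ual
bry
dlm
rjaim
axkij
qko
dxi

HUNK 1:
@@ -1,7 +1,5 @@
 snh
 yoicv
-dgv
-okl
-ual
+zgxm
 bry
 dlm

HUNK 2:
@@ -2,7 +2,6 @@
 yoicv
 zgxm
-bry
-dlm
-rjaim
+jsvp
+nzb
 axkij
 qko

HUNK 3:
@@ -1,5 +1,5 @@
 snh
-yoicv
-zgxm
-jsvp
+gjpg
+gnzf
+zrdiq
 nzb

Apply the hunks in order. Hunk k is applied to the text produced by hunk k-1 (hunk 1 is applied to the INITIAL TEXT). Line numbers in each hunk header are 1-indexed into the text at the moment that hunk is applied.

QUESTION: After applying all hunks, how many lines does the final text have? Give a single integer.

Hunk 1: at line 1 remove [dgv,okl,ual] add [zgxm] -> 9 lines: snh yoicv zgxm bry dlm rjaim axkij qko dxi
Hunk 2: at line 2 remove [bry,dlm,rjaim] add [jsvp,nzb] -> 8 lines: snh yoicv zgxm jsvp nzb axkij qko dxi
Hunk 3: at line 1 remove [yoicv,zgxm,jsvp] add [gjpg,gnzf,zrdiq] -> 8 lines: snh gjpg gnzf zrdiq nzb axkij qko dxi
Final line count: 8

Answer: 8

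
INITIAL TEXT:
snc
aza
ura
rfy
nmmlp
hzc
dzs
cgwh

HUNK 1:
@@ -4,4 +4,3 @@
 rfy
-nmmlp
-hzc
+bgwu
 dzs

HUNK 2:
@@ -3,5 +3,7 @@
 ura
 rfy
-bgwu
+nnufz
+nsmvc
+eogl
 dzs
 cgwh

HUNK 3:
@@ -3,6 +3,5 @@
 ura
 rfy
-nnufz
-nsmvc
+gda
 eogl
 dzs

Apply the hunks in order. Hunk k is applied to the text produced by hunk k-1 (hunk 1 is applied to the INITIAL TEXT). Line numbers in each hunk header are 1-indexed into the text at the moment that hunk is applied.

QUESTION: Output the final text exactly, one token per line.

Hunk 1: at line 4 remove [nmmlp,hzc] add [bgwu] -> 7 lines: snc aza ura rfy bgwu dzs cgwh
Hunk 2: at line 3 remove [bgwu] add [nnufz,nsmvc,eogl] -> 9 lines: snc aza ura rfy nnufz nsmvc eogl dzs cgwh
Hunk 3: at line 3 remove [nnufz,nsmvc] add [gda] -> 8 lines: snc aza ura rfy gda eogl dzs cgwh

Answer: snc
aza
ura
rfy
gda
eogl
dzs
cgwh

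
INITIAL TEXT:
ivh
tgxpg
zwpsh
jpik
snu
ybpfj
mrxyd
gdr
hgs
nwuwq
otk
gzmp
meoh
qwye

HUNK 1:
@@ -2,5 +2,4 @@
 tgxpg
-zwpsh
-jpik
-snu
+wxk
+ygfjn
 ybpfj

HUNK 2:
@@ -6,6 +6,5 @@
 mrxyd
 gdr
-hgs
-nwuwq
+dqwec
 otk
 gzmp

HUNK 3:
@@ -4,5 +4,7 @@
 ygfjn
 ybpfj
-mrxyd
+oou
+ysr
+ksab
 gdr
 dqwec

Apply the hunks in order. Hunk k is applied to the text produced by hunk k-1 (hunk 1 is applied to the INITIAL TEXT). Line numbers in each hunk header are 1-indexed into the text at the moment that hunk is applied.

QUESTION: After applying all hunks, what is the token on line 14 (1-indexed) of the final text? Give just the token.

Answer: qwye

Derivation:
Hunk 1: at line 2 remove [zwpsh,jpik,snu] add [wxk,ygfjn] -> 13 lines: ivh tgxpg wxk ygfjn ybpfj mrxyd gdr hgs nwuwq otk gzmp meoh qwye
Hunk 2: at line 6 remove [hgs,nwuwq] add [dqwec] -> 12 lines: ivh tgxpg wxk ygfjn ybpfj mrxyd gdr dqwec otk gzmp meoh qwye
Hunk 3: at line 4 remove [mrxyd] add [oou,ysr,ksab] -> 14 lines: ivh tgxpg wxk ygfjn ybpfj oou ysr ksab gdr dqwec otk gzmp meoh qwye
Final line 14: qwye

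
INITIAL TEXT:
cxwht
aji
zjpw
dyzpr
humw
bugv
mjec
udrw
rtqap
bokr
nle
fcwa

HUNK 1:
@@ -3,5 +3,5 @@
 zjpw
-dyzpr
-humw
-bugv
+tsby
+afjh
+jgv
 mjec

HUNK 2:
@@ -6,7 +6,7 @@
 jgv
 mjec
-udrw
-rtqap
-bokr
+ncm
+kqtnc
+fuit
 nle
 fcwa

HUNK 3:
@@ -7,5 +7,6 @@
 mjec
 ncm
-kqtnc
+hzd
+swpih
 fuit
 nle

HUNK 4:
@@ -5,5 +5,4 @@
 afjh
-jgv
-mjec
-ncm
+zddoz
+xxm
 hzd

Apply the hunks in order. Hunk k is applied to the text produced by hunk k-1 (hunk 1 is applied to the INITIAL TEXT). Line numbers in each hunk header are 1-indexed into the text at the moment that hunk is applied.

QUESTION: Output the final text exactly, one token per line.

Hunk 1: at line 3 remove [dyzpr,humw,bugv] add [tsby,afjh,jgv] -> 12 lines: cxwht aji zjpw tsby afjh jgv mjec udrw rtqap bokr nle fcwa
Hunk 2: at line 6 remove [udrw,rtqap,bokr] add [ncm,kqtnc,fuit] -> 12 lines: cxwht aji zjpw tsby afjh jgv mjec ncm kqtnc fuit nle fcwa
Hunk 3: at line 7 remove [kqtnc] add [hzd,swpih] -> 13 lines: cxwht aji zjpw tsby afjh jgv mjec ncm hzd swpih fuit nle fcwa
Hunk 4: at line 5 remove [jgv,mjec,ncm] add [zddoz,xxm] -> 12 lines: cxwht aji zjpw tsby afjh zddoz xxm hzd swpih fuit nle fcwa

Answer: cxwht
aji
zjpw
tsby
afjh
zddoz
xxm
hzd
swpih
fuit
nle
fcwa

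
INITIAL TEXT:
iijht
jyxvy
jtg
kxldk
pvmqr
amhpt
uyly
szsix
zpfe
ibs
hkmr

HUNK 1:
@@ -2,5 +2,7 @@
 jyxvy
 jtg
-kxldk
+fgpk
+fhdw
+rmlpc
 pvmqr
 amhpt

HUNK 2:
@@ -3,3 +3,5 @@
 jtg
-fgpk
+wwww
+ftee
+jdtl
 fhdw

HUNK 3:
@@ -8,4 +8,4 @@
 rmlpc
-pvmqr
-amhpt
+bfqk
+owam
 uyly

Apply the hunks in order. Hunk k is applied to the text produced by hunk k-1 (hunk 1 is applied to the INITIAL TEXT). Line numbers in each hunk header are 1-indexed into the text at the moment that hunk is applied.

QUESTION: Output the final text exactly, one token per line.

Hunk 1: at line 2 remove [kxldk] add [fgpk,fhdw,rmlpc] -> 13 lines: iijht jyxvy jtg fgpk fhdw rmlpc pvmqr amhpt uyly szsix zpfe ibs hkmr
Hunk 2: at line 3 remove [fgpk] add [wwww,ftee,jdtl] -> 15 lines: iijht jyxvy jtg wwww ftee jdtl fhdw rmlpc pvmqr amhpt uyly szsix zpfe ibs hkmr
Hunk 3: at line 8 remove [pvmqr,amhpt] add [bfqk,owam] -> 15 lines: iijht jyxvy jtg wwww ftee jdtl fhdw rmlpc bfqk owam uyly szsix zpfe ibs hkmr

Answer: iijht
jyxvy
jtg
wwww
ftee
jdtl
fhdw
rmlpc
bfqk
owam
uyly
szsix
zpfe
ibs
hkmr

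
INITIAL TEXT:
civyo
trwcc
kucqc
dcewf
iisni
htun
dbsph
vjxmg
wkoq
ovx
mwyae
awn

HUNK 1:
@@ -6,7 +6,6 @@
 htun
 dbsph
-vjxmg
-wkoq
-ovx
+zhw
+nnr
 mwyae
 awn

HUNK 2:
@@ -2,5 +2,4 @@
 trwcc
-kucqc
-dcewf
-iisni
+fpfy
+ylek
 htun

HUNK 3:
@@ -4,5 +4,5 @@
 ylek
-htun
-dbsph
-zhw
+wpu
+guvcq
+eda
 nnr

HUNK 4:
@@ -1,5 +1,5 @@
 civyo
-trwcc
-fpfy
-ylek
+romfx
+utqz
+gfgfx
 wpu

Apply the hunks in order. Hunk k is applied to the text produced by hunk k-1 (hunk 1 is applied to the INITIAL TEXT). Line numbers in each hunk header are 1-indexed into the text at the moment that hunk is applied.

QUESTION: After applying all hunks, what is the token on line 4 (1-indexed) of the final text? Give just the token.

Hunk 1: at line 6 remove [vjxmg,wkoq,ovx] add [zhw,nnr] -> 11 lines: civyo trwcc kucqc dcewf iisni htun dbsph zhw nnr mwyae awn
Hunk 2: at line 2 remove [kucqc,dcewf,iisni] add [fpfy,ylek] -> 10 lines: civyo trwcc fpfy ylek htun dbsph zhw nnr mwyae awn
Hunk 3: at line 4 remove [htun,dbsph,zhw] add [wpu,guvcq,eda] -> 10 lines: civyo trwcc fpfy ylek wpu guvcq eda nnr mwyae awn
Hunk 4: at line 1 remove [trwcc,fpfy,ylek] add [romfx,utqz,gfgfx] -> 10 lines: civyo romfx utqz gfgfx wpu guvcq eda nnr mwyae awn
Final line 4: gfgfx

Answer: gfgfx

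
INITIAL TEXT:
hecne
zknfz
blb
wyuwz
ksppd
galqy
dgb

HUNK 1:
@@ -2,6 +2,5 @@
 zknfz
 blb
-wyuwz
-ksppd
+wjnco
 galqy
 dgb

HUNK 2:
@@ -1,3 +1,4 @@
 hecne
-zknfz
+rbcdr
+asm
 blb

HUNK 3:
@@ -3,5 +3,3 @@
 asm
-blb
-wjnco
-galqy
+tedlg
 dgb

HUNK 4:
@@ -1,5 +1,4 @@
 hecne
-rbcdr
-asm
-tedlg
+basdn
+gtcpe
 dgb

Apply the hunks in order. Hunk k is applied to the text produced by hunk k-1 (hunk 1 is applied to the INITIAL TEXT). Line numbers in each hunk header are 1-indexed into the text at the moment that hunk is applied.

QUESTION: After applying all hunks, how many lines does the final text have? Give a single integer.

Answer: 4

Derivation:
Hunk 1: at line 2 remove [wyuwz,ksppd] add [wjnco] -> 6 lines: hecne zknfz blb wjnco galqy dgb
Hunk 2: at line 1 remove [zknfz] add [rbcdr,asm] -> 7 lines: hecne rbcdr asm blb wjnco galqy dgb
Hunk 3: at line 3 remove [blb,wjnco,galqy] add [tedlg] -> 5 lines: hecne rbcdr asm tedlg dgb
Hunk 4: at line 1 remove [rbcdr,asm,tedlg] add [basdn,gtcpe] -> 4 lines: hecne basdn gtcpe dgb
Final line count: 4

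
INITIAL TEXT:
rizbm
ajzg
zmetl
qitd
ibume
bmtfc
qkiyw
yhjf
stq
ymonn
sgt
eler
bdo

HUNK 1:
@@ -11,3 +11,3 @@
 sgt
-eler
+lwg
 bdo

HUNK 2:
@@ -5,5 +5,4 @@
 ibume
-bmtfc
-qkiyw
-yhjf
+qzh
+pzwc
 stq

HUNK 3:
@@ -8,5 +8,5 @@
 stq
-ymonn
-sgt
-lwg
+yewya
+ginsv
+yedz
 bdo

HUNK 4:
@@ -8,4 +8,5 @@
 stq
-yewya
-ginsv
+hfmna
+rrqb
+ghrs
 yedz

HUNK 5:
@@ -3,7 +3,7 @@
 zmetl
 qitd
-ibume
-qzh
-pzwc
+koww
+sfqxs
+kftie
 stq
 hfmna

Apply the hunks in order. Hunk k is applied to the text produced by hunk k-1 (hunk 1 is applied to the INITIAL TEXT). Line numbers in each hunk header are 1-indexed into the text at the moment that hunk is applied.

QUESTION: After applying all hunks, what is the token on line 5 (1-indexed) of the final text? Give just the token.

Hunk 1: at line 11 remove [eler] add [lwg] -> 13 lines: rizbm ajzg zmetl qitd ibume bmtfc qkiyw yhjf stq ymonn sgt lwg bdo
Hunk 2: at line 5 remove [bmtfc,qkiyw,yhjf] add [qzh,pzwc] -> 12 lines: rizbm ajzg zmetl qitd ibume qzh pzwc stq ymonn sgt lwg bdo
Hunk 3: at line 8 remove [ymonn,sgt,lwg] add [yewya,ginsv,yedz] -> 12 lines: rizbm ajzg zmetl qitd ibume qzh pzwc stq yewya ginsv yedz bdo
Hunk 4: at line 8 remove [yewya,ginsv] add [hfmna,rrqb,ghrs] -> 13 lines: rizbm ajzg zmetl qitd ibume qzh pzwc stq hfmna rrqb ghrs yedz bdo
Hunk 5: at line 3 remove [ibume,qzh,pzwc] add [koww,sfqxs,kftie] -> 13 lines: rizbm ajzg zmetl qitd koww sfqxs kftie stq hfmna rrqb ghrs yedz bdo
Final line 5: koww

Answer: koww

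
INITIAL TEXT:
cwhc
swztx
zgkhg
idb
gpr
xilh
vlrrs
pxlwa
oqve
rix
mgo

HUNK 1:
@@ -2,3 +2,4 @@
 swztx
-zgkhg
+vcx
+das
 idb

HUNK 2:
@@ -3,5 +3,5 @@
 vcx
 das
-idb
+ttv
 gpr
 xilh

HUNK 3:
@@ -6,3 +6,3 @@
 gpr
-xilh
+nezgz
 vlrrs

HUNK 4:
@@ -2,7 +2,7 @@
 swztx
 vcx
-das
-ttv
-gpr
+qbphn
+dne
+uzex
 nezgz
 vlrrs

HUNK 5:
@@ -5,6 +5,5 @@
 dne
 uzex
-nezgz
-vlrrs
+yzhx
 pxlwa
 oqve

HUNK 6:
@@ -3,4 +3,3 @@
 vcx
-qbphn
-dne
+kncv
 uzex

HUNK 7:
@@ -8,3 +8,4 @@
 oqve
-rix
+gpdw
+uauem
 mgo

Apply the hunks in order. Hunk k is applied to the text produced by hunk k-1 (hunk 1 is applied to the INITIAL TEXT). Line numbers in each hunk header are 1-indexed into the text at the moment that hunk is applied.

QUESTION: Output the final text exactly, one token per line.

Answer: cwhc
swztx
vcx
kncv
uzex
yzhx
pxlwa
oqve
gpdw
uauem
mgo

Derivation:
Hunk 1: at line 2 remove [zgkhg] add [vcx,das] -> 12 lines: cwhc swztx vcx das idb gpr xilh vlrrs pxlwa oqve rix mgo
Hunk 2: at line 3 remove [idb] add [ttv] -> 12 lines: cwhc swztx vcx das ttv gpr xilh vlrrs pxlwa oqve rix mgo
Hunk 3: at line 6 remove [xilh] add [nezgz] -> 12 lines: cwhc swztx vcx das ttv gpr nezgz vlrrs pxlwa oqve rix mgo
Hunk 4: at line 2 remove [das,ttv,gpr] add [qbphn,dne,uzex] -> 12 lines: cwhc swztx vcx qbphn dne uzex nezgz vlrrs pxlwa oqve rix mgo
Hunk 5: at line 5 remove [nezgz,vlrrs] add [yzhx] -> 11 lines: cwhc swztx vcx qbphn dne uzex yzhx pxlwa oqve rix mgo
Hunk 6: at line 3 remove [qbphn,dne] add [kncv] -> 10 lines: cwhc swztx vcx kncv uzex yzhx pxlwa oqve rix mgo
Hunk 7: at line 8 remove [rix] add [gpdw,uauem] -> 11 lines: cwhc swztx vcx kncv uzex yzhx pxlwa oqve gpdw uauem mgo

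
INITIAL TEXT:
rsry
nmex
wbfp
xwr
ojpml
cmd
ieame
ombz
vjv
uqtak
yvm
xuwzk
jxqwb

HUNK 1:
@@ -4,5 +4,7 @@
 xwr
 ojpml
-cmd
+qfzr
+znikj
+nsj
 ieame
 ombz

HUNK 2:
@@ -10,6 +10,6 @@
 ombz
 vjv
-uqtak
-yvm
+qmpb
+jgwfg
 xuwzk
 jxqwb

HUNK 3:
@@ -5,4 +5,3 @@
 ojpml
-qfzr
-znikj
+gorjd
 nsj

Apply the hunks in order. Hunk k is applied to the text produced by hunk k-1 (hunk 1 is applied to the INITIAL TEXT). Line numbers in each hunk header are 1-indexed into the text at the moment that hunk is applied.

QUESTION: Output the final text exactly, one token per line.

Answer: rsry
nmex
wbfp
xwr
ojpml
gorjd
nsj
ieame
ombz
vjv
qmpb
jgwfg
xuwzk
jxqwb

Derivation:
Hunk 1: at line 4 remove [cmd] add [qfzr,znikj,nsj] -> 15 lines: rsry nmex wbfp xwr ojpml qfzr znikj nsj ieame ombz vjv uqtak yvm xuwzk jxqwb
Hunk 2: at line 10 remove [uqtak,yvm] add [qmpb,jgwfg] -> 15 lines: rsry nmex wbfp xwr ojpml qfzr znikj nsj ieame ombz vjv qmpb jgwfg xuwzk jxqwb
Hunk 3: at line 5 remove [qfzr,znikj] add [gorjd] -> 14 lines: rsry nmex wbfp xwr ojpml gorjd nsj ieame ombz vjv qmpb jgwfg xuwzk jxqwb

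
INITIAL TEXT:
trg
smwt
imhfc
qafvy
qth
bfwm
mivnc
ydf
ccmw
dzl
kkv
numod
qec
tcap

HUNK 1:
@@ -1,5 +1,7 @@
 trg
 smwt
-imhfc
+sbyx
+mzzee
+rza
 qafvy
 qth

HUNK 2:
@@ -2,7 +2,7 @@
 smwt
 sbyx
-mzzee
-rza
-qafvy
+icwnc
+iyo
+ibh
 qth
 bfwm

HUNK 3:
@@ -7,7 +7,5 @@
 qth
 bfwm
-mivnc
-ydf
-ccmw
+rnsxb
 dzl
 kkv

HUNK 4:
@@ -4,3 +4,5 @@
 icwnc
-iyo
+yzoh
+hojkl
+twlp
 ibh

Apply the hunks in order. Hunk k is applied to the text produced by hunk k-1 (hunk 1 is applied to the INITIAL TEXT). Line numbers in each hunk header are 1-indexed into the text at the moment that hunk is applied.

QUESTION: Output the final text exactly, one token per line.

Answer: trg
smwt
sbyx
icwnc
yzoh
hojkl
twlp
ibh
qth
bfwm
rnsxb
dzl
kkv
numod
qec
tcap

Derivation:
Hunk 1: at line 1 remove [imhfc] add [sbyx,mzzee,rza] -> 16 lines: trg smwt sbyx mzzee rza qafvy qth bfwm mivnc ydf ccmw dzl kkv numod qec tcap
Hunk 2: at line 2 remove [mzzee,rza,qafvy] add [icwnc,iyo,ibh] -> 16 lines: trg smwt sbyx icwnc iyo ibh qth bfwm mivnc ydf ccmw dzl kkv numod qec tcap
Hunk 3: at line 7 remove [mivnc,ydf,ccmw] add [rnsxb] -> 14 lines: trg smwt sbyx icwnc iyo ibh qth bfwm rnsxb dzl kkv numod qec tcap
Hunk 4: at line 4 remove [iyo] add [yzoh,hojkl,twlp] -> 16 lines: trg smwt sbyx icwnc yzoh hojkl twlp ibh qth bfwm rnsxb dzl kkv numod qec tcap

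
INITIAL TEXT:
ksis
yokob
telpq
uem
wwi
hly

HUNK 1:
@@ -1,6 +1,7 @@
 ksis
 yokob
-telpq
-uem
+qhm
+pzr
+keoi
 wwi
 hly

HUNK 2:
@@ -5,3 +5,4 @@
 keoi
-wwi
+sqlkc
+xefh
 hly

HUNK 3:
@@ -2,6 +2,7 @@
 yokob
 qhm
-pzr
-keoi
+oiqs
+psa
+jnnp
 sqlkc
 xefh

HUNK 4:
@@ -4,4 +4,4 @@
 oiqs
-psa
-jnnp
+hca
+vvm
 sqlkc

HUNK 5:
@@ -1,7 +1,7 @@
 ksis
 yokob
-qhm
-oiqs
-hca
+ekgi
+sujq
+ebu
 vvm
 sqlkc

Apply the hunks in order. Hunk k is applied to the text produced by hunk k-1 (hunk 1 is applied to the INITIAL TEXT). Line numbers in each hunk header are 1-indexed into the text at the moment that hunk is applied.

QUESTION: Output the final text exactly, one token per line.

Answer: ksis
yokob
ekgi
sujq
ebu
vvm
sqlkc
xefh
hly

Derivation:
Hunk 1: at line 1 remove [telpq,uem] add [qhm,pzr,keoi] -> 7 lines: ksis yokob qhm pzr keoi wwi hly
Hunk 2: at line 5 remove [wwi] add [sqlkc,xefh] -> 8 lines: ksis yokob qhm pzr keoi sqlkc xefh hly
Hunk 3: at line 2 remove [pzr,keoi] add [oiqs,psa,jnnp] -> 9 lines: ksis yokob qhm oiqs psa jnnp sqlkc xefh hly
Hunk 4: at line 4 remove [psa,jnnp] add [hca,vvm] -> 9 lines: ksis yokob qhm oiqs hca vvm sqlkc xefh hly
Hunk 5: at line 1 remove [qhm,oiqs,hca] add [ekgi,sujq,ebu] -> 9 lines: ksis yokob ekgi sujq ebu vvm sqlkc xefh hly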